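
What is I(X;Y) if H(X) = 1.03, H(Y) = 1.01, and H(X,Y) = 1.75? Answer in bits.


I(X;Y) = H(X) + H(Y) - H(X,Y) = 1.03 + 1.01 - 1.75 = 0.29

0.29 bits


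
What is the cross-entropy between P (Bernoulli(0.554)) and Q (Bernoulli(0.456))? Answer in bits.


H(P,Q) = -p*log2(q) - (1-p)*log2(1-q). -0.554*log2(0.456) = 0.627623; -0.446*log2(0.544) = 0.391731. H(P,Q) = 0.627623 + 0.391731 = 1.0194

1.0194 bits


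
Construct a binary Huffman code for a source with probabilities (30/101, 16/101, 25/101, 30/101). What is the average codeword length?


Huffman construction (repeatedly merge the two least-probable nodes; each merge adds 1 bit to every symbol beneath it): 16/101 + 25/101 = 41/101; 30/101 + 30/101 = 60/101; 41/101 + 60/101 = 1. Resulting codeword lengths (in the order the probabilities were given): (2, 2, 2, 2). L_avg = sum(p_i * l_i) = 30/101*2 + 16/101*2 + 25/101*2 + 30/101*2 = 2

2.0 bits


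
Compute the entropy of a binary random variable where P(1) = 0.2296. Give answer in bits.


H = -p*log2(p) - (1-p)*log2(1-p). -0.2296*log2(0.2296) = 0.487396; -0.7704*log2(0.7704) = 0.289917. H = 0.487396 + 0.289917 = 0.7773

0.7773 bits


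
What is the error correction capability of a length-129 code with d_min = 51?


Correction capability = floor((d-1)/2) = floor((51-1)/2) = 25

25 errors


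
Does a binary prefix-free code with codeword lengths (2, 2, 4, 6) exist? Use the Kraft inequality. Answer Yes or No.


Kraft sum = sum(2^(-l_i)) = 0.5781, need <= 1. Result: satisfied (a binary prefix-free code with these lengths exists)

Yes


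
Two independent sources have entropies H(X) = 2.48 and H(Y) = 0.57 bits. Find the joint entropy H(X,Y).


For independent variables, H(X,Y) = H(X) + H(Y) = 2.48 + 0.57 = 3.05

3.05 bits


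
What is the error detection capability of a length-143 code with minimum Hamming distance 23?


Detection capability = d_min - 1 = 23 - 1 = 22

22 errors


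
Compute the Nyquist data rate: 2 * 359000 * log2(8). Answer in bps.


Rate = 2 * B * log2(M) = 2 * 359000 * 3.0 = 2154000.0

2154000.0 bps


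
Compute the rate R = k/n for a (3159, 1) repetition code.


Rate = k/n = 1/3159

1/3159


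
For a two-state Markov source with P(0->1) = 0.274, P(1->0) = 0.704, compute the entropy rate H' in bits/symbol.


Stationary distribution: pi_0 = p10/(p01+p10) = 0.7198, pi_1 = 0.2802. Entropy rate H' = pi_0*H(p01) + pi_1*H(p10) = 0.7198*0.8471 + 0.2802*0.8763 = 0.8553

0.8553 bits/symbol


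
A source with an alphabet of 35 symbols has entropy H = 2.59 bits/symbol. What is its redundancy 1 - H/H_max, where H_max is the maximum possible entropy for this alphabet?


H_max = log2(K) = log2(35) = 5.1293 bits/symbol. Redundancy = 1 - H/H_max = 1 - 2.59/5.1293 = 1 - 0.5049 = 0.4951

0.4951


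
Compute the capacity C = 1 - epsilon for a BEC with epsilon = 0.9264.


C = 1 - epsilon = 1 - 0.9264 = 0.0736

0.0736 bits


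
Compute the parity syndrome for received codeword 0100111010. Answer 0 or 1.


Syndrome = XOR of all bits = 0 XOR 1 XOR 0 XOR 0 XOR 1 XOR 1 XOR 1 XOR 0 XOR 1 XOR 0 = 1

1


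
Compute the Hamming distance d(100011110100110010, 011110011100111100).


Count differing positions: ^ ^ ^ ^ . ^ ^ . ^ . . . . . ^ ^ ^ . = 10 differences

10


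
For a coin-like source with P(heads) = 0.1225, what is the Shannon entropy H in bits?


H = -p*log2(p) - (1-p)*log2(1-p). -0.1225*log2(0.1225) = 0.371070; -0.8775*log2(0.8775) = 0.165434. H = 0.371070 + 0.165434 = 0.5365

0.5365 bits


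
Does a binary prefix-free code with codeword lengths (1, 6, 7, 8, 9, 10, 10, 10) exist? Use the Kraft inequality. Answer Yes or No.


Kraft sum = sum(2^(-l_i)) = 0.5322, need <= 1. Result: satisfied (a binary prefix-free code with these lengths exists)

Yes


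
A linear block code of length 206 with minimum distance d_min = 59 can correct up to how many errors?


Correction capability = floor((d-1)/2) = floor((59-1)/2) = 29

29 errors


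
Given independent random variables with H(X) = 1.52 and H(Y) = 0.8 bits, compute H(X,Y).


For independent variables, H(X,Y) = H(X) + H(Y) = 1.52 + 0.8 = 2.32

2.32 bits


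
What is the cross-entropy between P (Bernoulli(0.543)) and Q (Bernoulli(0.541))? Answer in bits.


H(P,Q) = -p*log2(q) - (1-p)*log2(1-q). -0.543*log2(0.541) = 0.481261; -0.457*log2(0.459) = 0.513409. H(P,Q) = 0.481261 + 0.513409 = 0.9947

0.9947 bits


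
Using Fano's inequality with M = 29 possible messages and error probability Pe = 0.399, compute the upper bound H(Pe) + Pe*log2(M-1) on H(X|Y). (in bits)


H(Pe) = -Pe*log2(Pe) - (1-Pe)*log2(1-Pe) = -0.399*log2(0.399) - 0.601*log2(0.601) = 0.528890 + 0.441472 = 0.9704. Pe*log2(M-1) = 0.399*log2(28) = 1.918135. Bound = H(Pe) + Pe*log2(M-1) = 0.528890 + 0.441472 + 1.918135 = 2.8885

2.8885 bits


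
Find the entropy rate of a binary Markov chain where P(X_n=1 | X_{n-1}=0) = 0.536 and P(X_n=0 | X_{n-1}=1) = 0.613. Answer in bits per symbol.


Stationary distribution: pi_0 = p10/(p01+p10) = 0.5335, pi_1 = 0.4665. Entropy rate H' = pi_0*H(p01) + pi_1*H(p10) = 0.5335*0.9963 + 0.4665*0.9628 = 0.9807

0.9807 bits/symbol


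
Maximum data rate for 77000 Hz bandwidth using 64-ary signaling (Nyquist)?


Rate = 2 * B * log2(M) = 2 * 77000 * 6.0 = 924000.0

924000.0 bps


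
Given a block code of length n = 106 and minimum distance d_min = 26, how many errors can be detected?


Detection capability = d_min - 1 = 26 - 1 = 25

25 errors


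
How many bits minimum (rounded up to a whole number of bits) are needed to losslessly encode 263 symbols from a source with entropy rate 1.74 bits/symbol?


Minimum bits >= n * H = 263 * 1.74 = 457.62, rounded up to a whole number of bits = 458

458 bits


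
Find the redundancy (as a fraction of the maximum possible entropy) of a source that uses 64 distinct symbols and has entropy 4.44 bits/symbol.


H_max = log2(K) = log2(64) = 6.0 bits/symbol. Redundancy = 1 - H/H_max = 1 - 4.44/6.0 = 1 - 0.74 = 0.26

0.26


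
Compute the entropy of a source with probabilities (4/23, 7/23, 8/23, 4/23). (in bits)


H = -sum(p_i * log2(p_i)). Terms: -(4/23)*log2(4/23) = 0.438880; -(7/23)*log2(7/23) = 0.522324; -(8/23)*log2(8/23) = 0.529935; -(4/23)*log2(4/23) = 0.438880. H = 0.438880 + 0.522324 + 0.529935 + 0.438880 = 1.93

1.93 bits


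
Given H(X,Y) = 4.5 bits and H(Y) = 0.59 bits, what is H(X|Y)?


H(X|Y) = H(X,Y) - H(Y) = 4.5 - 0.59 = 3.91

3.91 bits


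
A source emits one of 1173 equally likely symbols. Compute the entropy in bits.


H = log2(n) = log2(1173) = 10.196

10.196 bits


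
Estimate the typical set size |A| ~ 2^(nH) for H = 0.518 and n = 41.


log2|A_typical| = nH = 41 * 0.518 = 21.238, so |A_typical| ~ 2^21.238 = 2.473e+06

2.473e+06


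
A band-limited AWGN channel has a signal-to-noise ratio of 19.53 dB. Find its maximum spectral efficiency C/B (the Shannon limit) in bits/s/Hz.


SNR_linear = 10^(19.53/10) = 89.7429; C/B = log2(1 + SNR_linear) = log2(1 + 89.7429) = 6.5037

6.5037 bits/s/Hz


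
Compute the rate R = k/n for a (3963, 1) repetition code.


Rate = k/n = 1/3963

1/3963


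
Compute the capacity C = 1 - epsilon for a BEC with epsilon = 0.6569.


C = 1 - epsilon = 1 - 0.6569 = 0.3431

0.3431 bits


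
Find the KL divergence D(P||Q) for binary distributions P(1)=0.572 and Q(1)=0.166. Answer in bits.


KL = p*log2(p/q) + (1-p)*log2((1-p)/(1-q)) = 0.572*log2(0.572/0.166) + 0.428*log2(0.428/0.834) = 0.609

0.609 bits


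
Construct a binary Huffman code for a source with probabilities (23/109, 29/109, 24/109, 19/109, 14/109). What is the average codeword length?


Huffman construction (repeatedly merge the two least-probable nodes; each merge adds 1 bit to every symbol beneath it): 14/109 + 19/109 = 33/109; 23/109 + 24/109 = 47/109; 29/109 + 33/109 = 62/109; 47/109 + 62/109 = 1. Resulting codeword lengths (in the order the probabilities were given): (2, 2, 2, 3, 3). L_avg = sum(p_i * l_i) = 23/109*2 + 29/109*2 + 24/109*2 + 19/109*3 + 14/109*3 = 251/109 = 2.3028

2.3028 bits


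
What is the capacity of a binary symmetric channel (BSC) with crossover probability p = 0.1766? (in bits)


H(p) = -p*log2(p) - (1-p)*log2(1-p) = -0.1766*log2(0.1766) - 0.8234*log2(0.8234) = 0.441755 + 0.230828 = 0.6726. C = 1 - H(p) = 1 - 0.6726 = 0.3274

0.3274 bits


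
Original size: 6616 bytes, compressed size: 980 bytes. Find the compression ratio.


Ratio = original / compressed = 6616 / 980 = 6.751

6.751


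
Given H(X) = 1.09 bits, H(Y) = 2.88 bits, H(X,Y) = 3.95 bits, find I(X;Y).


I(X;Y) = H(X) + H(Y) - H(X,Y) = 1.09 + 2.88 - 3.95 = 0.02

0.02 bits


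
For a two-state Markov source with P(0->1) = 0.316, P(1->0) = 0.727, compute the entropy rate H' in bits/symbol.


Stationary distribution: pi_0 = p10/(p01+p10) = 0.697, pi_1 = 0.303. Entropy rate H' = pi_0*H(p01) + pi_1*H(p10) = 0.697*0.9 + 0.303*0.8457 = 0.8835

0.8835 bits/symbol


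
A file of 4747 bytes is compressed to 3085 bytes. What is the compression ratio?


Ratio = original / compressed = 4747 / 3085 = 1.5387

1.5387


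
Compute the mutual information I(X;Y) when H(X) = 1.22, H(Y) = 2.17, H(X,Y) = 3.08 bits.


I(X;Y) = H(X) + H(Y) - H(X,Y) = 1.22 + 2.17 - 3.08 = 0.31

0.31 bits


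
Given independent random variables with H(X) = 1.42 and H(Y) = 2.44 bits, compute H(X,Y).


For independent variables, H(X,Y) = H(X) + H(Y) = 1.42 + 2.44 = 3.86

3.86 bits


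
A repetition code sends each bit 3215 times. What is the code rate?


Rate = k/n = 1/3215

1/3215


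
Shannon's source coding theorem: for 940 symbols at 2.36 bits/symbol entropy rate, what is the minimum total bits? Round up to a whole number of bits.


Minimum bits >= n * H = 940 * 2.36 = 2218.4, rounded up to a whole number of bits = 2219

2219 bits


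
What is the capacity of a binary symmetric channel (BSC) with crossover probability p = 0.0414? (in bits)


H(p) = -p*log2(p) - (1-p)*log2(1-p) = -0.0414*log2(0.0414) - 0.9586*log2(0.9586) = 0.190201 + 0.058474 = 0.2487. C = 1 - H(p) = 1 - 0.2487 = 0.7513

0.7513 bits


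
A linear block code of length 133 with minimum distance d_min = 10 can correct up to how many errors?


Correction capability = floor((d-1)/2) = floor((10-1)/2) = 4

4 errors


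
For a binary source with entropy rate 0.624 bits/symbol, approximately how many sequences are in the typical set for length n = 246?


log2|A_typical| = nH = 246 * 0.624 = 153.504, so |A_typical| ~ 2^153.504 = 1.619e+46

1.619e+46


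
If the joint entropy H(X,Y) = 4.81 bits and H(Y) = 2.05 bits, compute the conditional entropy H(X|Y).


H(X|Y) = H(X,Y) - H(Y) = 4.81 - 2.05 = 2.76

2.76 bits


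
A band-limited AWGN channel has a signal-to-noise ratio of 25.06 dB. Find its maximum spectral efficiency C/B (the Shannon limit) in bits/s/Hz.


SNR_linear = 10^(25.06/10) = 320.6269; C/B = log2(1 + SNR_linear) = log2(1 + 320.6269) = 8.3292

8.3292 bits/s/Hz


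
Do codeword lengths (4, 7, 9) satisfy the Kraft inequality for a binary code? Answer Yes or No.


Kraft sum = sum(2^(-l_i)) = 0.0723, need <= 1. Result: satisfied (a binary prefix-free code with these lengths exists)

Yes


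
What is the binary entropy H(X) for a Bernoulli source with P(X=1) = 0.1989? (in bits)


H = -p*log2(p) - (1-p)*log2(1-p). -0.1989*log2(0.1989) = 0.463414; -0.8011*log2(0.8011) = 0.256309. H = 0.463414 + 0.256309 = 0.7197

0.7197 bits


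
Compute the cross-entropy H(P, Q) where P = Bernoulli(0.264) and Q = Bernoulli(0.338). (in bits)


H(P,Q) = -p*log2(q) - (1-p)*log2(1-q). -0.264*log2(0.338) = 0.413135; -0.736*log2(0.662) = 0.437991. H(P,Q) = 0.413135 + 0.437991 = 0.8511

0.8511 bits


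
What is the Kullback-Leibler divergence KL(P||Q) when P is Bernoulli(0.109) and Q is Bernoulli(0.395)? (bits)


KL = p*log2(p/q) + (1-p)*log2((1-p)/(1-q)) = 0.109*log2(0.109/0.395) + 0.891*log2(0.891/0.605) = 0.2951

0.2951 bits


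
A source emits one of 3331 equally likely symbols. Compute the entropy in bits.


H = log2(n) = log2(3331) = 11.7017

11.7017 bits


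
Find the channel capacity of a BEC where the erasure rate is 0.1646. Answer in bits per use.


C = 1 - epsilon = 1 - 0.1646 = 0.8354

0.8354 bits


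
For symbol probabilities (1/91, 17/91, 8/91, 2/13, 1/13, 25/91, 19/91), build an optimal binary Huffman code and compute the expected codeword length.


Huffman construction (repeatedly merge the two least-probable nodes; each merge adds 1 bit to every symbol beneath it): 1/91 + 1/13 = 8/91; 8/91 + 8/91 = 16/91; 2/13 + 16/91 = 30/91; 17/91 + 19/91 = 36/91; 25/91 + 30/91 = 55/91; 36/91 + 55/91 = 1. Resulting codeword lengths (in the order the probabilities were given): (5, 2, 4, 3, 5, 2, 2). L_avg = sum(p_i * l_i) = 1/91*5 + 17/91*2 + 8/91*4 + 2/13*3 + 1/13*5 + 25/91*2 + 19/91*2 = 236/91 = 2.5934

2.5934 bits


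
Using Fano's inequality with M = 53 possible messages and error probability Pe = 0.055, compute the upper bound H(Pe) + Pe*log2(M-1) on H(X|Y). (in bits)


H(Pe) = -Pe*log2(Pe) - (1-Pe)*log2(1-Pe) = -0.055*log2(0.055) - 0.945*log2(0.945) = 0.230143 + 0.077125 = 0.3073. Pe*log2(M-1) = 0.055*log2(52) = 0.313524. Bound = H(Pe) + Pe*log2(M-1) = 0.230143 + 0.077125 + 0.313524 = 0.6208

0.6208 bits


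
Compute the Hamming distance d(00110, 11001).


Count differing positions: ^ ^ ^ ^ ^ = 5 differences

5


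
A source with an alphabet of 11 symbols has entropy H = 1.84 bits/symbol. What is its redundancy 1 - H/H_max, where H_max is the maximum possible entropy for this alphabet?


H_max = log2(K) = log2(11) = 3.4594 bits/symbol. Redundancy = 1 - H/H_max = 1 - 1.84/3.4594 = 1 - 0.5319 = 0.4681

0.4681


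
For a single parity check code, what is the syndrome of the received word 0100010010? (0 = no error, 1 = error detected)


Syndrome = XOR of all bits = 0 XOR 1 XOR 0 XOR 0 XOR 0 XOR 1 XOR 0 XOR 0 XOR 1 XOR 0 = 1

1


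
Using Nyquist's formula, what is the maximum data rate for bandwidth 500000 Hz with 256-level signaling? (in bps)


Rate = 2 * B * log2(M) = 2 * 500000 * 8.0 = 8000000.0

8000000.0 bps


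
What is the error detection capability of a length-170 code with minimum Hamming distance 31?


Detection capability = d_min - 1 = 31 - 1 = 30

30 errors


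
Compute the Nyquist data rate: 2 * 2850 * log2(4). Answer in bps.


Rate = 2 * B * log2(M) = 2 * 2850 * 2.0 = 11400.0

11400.0 bps


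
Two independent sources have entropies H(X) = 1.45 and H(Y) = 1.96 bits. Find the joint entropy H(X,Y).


For independent variables, H(X,Y) = H(X) + H(Y) = 1.45 + 1.96 = 3.41

3.41 bits


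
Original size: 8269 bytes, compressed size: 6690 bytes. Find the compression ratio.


Ratio = original / compressed = 8269 / 6690 = 1.236

1.236


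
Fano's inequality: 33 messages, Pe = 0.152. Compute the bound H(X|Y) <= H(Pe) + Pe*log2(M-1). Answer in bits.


H(Pe) = -Pe*log2(Pe) - (1-Pe)*log2(1-Pe) = -0.152*log2(0.152) - 0.848*log2(0.848) = 0.413114 + 0.201709 = 0.6148. Pe*log2(M-1) = 0.152*log2(32) = 0.760000. Bound = H(Pe) + Pe*log2(M-1) = 0.413114 + 0.201709 + 0.760000 = 1.3748

1.3748 bits


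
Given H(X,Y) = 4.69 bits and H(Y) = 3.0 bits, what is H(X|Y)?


H(X|Y) = H(X,Y) - H(Y) = 4.69 - 3.0 = 1.69

1.69 bits


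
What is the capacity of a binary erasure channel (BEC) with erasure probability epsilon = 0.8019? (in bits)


C = 1 - epsilon = 1 - 0.8019 = 0.1981

0.1981 bits


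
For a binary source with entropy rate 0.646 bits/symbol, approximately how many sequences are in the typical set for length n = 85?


log2|A_typical| = nH = 85 * 0.646 = 54.91, so |A_typical| ~ 2^54.91 = 3.385e+16

3.385e+16


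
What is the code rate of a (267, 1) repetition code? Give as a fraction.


Rate = k/n = 1/267

1/267


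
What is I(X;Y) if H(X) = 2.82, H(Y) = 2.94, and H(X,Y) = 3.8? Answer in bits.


I(X;Y) = H(X) + H(Y) - H(X,Y) = 2.82 + 2.94 - 3.8 = 1.96

1.96 bits


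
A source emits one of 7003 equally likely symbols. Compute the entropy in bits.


H = log2(n) = log2(7003) = 12.7738

12.7738 bits


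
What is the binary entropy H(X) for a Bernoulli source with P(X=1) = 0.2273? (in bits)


H = -p*log2(p) - (1-p)*log2(1-p). -0.2273*log2(0.2273) = 0.485815; -0.7727*log2(0.7727) = 0.287460. H = 0.485815 + 0.287460 = 0.7733

0.7733 bits


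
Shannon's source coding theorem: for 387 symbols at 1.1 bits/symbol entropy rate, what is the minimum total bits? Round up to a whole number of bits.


Minimum bits >= n * H = 387 * 1.1 = 425.7, rounded up to a whole number of bits = 426

426 bits


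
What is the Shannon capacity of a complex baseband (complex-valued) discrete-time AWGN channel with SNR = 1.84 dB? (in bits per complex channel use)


SNR_linear = 10^(1.84/10) = 1.5276; C = log2(1 + SNR_linear) = log2(1 + 1.5276) = 1.3377

1.3377 bits/channel use


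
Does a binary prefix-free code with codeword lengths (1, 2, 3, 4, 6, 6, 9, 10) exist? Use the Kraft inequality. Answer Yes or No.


Kraft sum = sum(2^(-l_i)) = 0.9717, need <= 1. Result: satisfied (a binary prefix-free code with these lengths exists)

Yes


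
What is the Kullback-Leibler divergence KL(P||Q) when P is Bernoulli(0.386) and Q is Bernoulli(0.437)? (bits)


KL = p*log2(p/q) + (1-p)*log2((1-p)/(1-q)) = 0.386*log2(0.386/0.437) + 0.614*log2(0.614/0.563) = 0.0077

0.0077 bits


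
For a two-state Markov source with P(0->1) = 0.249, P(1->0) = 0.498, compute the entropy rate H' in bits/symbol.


Stationary distribution: pi_0 = p10/(p01+p10) = 0.6667, pi_1 = 0.3333. Entropy rate H' = pi_0*H(p01) + pi_1*H(p10) = 0.6667*0.8097 + 0.3333*1.0 = 0.8731

0.8731 bits/symbol


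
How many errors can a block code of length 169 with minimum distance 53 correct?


Correction capability = floor((d-1)/2) = floor((53-1)/2) = 26

26 errors


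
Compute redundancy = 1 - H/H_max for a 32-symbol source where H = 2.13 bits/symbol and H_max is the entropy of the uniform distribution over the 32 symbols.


H_max = log2(K) = log2(32) = 5.0 bits/symbol. Redundancy = 1 - H/H_max = 1 - 2.13/5.0 = 1 - 0.426 = 0.574

0.574


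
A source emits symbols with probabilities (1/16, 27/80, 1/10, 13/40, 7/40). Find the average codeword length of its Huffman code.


Huffman construction (repeatedly merge the two least-probable nodes; each merge adds 1 bit to every symbol beneath it): 1/16 + 1/10 = 13/80; 13/80 + 7/40 = 27/80; 13/40 + 27/80 = 53/80; 27/80 + 53/80 = 1. Resulting codeword lengths (in the order the probabilities were given): (3, 2, 3, 2, 2). L_avg = sum(p_i * l_i) = 1/16*3 + 27/80*2 + 1/10*3 + 13/40*2 + 7/40*2 = 173/80 = 2.1625

2.1625 bits


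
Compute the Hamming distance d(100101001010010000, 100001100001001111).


Count differing positions: . . . ^ . . ^ . ^ . ^ ^ . ^ ^ ^ ^ ^ = 10 differences

10


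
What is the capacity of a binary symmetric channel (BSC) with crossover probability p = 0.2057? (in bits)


H(p) = -p*log2(p) - (1-p)*log2(1-p) = -0.2057*log2(0.2057) - 0.7943*log2(0.7943) = 0.469281 + 0.263901 = 0.7332. C = 1 - H(p) = 1 - 0.7332 = 0.2668

0.2668 bits


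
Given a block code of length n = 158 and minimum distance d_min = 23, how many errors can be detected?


Detection capability = d_min - 1 = 23 - 1 = 22

22 errors


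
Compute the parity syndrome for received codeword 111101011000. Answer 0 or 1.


Syndrome = XOR of all bits = 1 XOR 1 XOR 1 XOR 1 XOR 0 XOR 1 XOR 0 XOR 1 XOR 1 XOR 0 XOR 0 XOR 0 = 1

1


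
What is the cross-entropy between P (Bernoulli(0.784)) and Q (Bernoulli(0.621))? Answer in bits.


H(P,Q) = -p*log2(q) - (1-p)*log2(1-q). -0.784*log2(0.621) = 0.538871; -0.216*log2(0.379) = 0.302342. H(P,Q) = 0.538871 + 0.302342 = 0.8412

0.8412 bits


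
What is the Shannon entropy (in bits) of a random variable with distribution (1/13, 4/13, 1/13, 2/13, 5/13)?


H = -sum(p_i * log2(p_i)). Terms: -(1/13)*log2(1/13) = 0.284649; -(4/13)*log2(4/13) = 0.523212; -(1/13)*log2(1/13) = 0.284649; -(2/13)*log2(2/13) = 0.415452; -(5/13)*log2(5/13) = 0.530197. H = 0.284649 + 0.523212 + 0.284649 + 0.415452 + 0.530197 = 2.0382

2.0382 bits


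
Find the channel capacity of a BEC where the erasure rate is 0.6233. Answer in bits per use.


C = 1 - epsilon = 1 - 0.6233 = 0.3767

0.3767 bits


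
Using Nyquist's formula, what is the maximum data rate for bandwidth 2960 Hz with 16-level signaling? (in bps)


Rate = 2 * B * log2(M) = 2 * 2960 * 4.0 = 23680.0

23680.0 bps


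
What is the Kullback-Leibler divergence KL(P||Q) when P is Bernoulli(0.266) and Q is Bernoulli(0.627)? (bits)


KL = p*log2(p/q) + (1-p)*log2((1-p)/(1-q)) = 0.266*log2(0.266/0.627) + 0.734*log2(0.734/0.373) = 0.3878

0.3878 bits


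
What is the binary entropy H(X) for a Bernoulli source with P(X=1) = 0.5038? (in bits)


H = -p*log2(p) - (1-p)*log2(1-p). -0.5038*log2(0.5038) = 0.498297; -0.4962*log2(0.4962) = 0.501661. H = 0.498297 + 0.501661 = 1.0

1.0 bits


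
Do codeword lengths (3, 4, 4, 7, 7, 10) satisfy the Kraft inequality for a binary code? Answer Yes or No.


Kraft sum = sum(2^(-l_i)) = 0.2666, need <= 1. Result: satisfied (a binary prefix-free code with these lengths exists)

Yes


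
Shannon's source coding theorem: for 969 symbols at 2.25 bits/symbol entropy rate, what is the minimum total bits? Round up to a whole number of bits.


Minimum bits >= n * H = 969 * 2.25 = 2180.25, rounded up to a whole number of bits = 2181

2181 bits


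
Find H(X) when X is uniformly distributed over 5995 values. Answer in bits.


H = log2(n) = log2(5995) = 12.5495

12.5495 bits


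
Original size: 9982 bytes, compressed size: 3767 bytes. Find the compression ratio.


Ratio = original / compressed = 9982 / 3767 = 2.6499

2.6499


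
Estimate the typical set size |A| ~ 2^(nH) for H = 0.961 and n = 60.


log2|A_typical| = nH = 60 * 0.961 = 57.66, so |A_typical| ~ 2^57.66 = 2.277e+17

2.277e+17


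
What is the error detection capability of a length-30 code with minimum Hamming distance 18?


Detection capability = d_min - 1 = 18 - 1 = 17

17 errors


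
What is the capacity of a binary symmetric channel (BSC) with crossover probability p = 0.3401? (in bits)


H(p) = -p*log2(p) - (1-p)*log2(1-p) = -0.3401*log2(0.3401) - 0.6599*log2(0.6599) = 0.529185 + 0.395729 = 0.9249. C = 1 - H(p) = 1 - 0.9249 = 0.0751

0.0751 bits


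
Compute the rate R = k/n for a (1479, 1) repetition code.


Rate = k/n = 1/1479

1/1479


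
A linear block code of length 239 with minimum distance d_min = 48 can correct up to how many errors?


Correction capability = floor((d-1)/2) = floor((48-1)/2) = 23

23 errors


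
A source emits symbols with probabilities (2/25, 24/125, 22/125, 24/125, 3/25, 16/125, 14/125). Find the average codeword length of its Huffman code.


Huffman construction (repeatedly merge the two least-probable nodes; each merge adds 1 bit to every symbol beneath it): 2/25 + 14/125 = 24/125; 3/25 + 16/125 = 31/125; 22/125 + 24/125 = 46/125; 24/125 + 24/125 = 48/125; 31/125 + 46/125 = 77/125; 48/125 + 77/125 = 1. Resulting codeword lengths (in the order the probabilities were given): (3, 3, 3, 2, 3, 3, 3). L_avg = sum(p_i * l_i) = 2/25*3 + 24/125*3 + 22/125*3 + 24/125*2 + 3/25*3 + 16/125*3 + 14/125*3 = 351/125 = 2.808

2.808 bits


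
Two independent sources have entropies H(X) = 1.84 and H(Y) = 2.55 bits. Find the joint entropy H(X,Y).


For independent variables, H(X,Y) = H(X) + H(Y) = 1.84 + 2.55 = 4.39

4.39 bits


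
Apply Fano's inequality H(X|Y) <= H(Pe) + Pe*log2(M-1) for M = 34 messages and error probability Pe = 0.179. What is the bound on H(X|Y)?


H(Pe) = -Pe*log2(Pe) - (1-Pe)*log2(1-Pe) = -0.179*log2(0.179) - 0.821*log2(0.821) = 0.444272 + 0.233612 = 0.6779. Pe*log2(M-1) = 0.179*log2(33) = 0.902947. Bound = H(Pe) + Pe*log2(M-1) = 0.444272 + 0.233612 + 0.902947 = 1.5808

1.5808 bits


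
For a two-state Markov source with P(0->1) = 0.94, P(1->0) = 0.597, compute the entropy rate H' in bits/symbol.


Stationary distribution: pi_0 = p10/(p01+p10) = 0.3884, pi_1 = 0.6116. Entropy rate H' = pi_0*H(p01) + pi_1*H(p10) = 0.3884*0.3274 + 0.6116*0.9727 = 0.7221

0.7221 bits/symbol


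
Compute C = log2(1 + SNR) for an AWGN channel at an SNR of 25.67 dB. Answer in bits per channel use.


SNR_linear = 10^(25.67/10) = 368.9776; C = log2(1 + SNR_linear) = log2(1 + 368.9776) = 8.5313

8.5313 bits/channel use


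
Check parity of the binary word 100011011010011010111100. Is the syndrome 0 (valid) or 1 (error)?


Syndrome = XOR of all bits = 1 XOR 0 XOR 0 XOR 0 XOR 1 XOR 1 XOR 0 XOR 1 XOR 1 XOR 0 XOR 1 XOR 0 XOR 0 XOR 1 XOR 1 XOR 0 XOR 1 XOR 0 XOR 1 XOR 1 XOR 1 XOR 1 XOR 0 XOR 0 = 1

1


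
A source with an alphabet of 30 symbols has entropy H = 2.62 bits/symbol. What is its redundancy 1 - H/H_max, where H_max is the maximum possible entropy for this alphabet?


H_max = log2(K) = log2(30) = 4.9069 bits/symbol. Redundancy = 1 - H/H_max = 1 - 2.62/4.9069 = 1 - 0.5339 = 0.4661

0.4661


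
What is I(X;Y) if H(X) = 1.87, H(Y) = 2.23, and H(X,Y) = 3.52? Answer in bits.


I(X;Y) = H(X) + H(Y) - H(X,Y) = 1.87 + 2.23 - 3.52 = 0.58

0.58 bits


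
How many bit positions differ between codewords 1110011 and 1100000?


Count differing positions: . . ^ . . ^ ^ = 3 differences

3


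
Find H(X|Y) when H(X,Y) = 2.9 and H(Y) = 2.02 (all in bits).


H(X|Y) = H(X,Y) - H(Y) = 2.9 - 2.02 = 0.88

0.88 bits


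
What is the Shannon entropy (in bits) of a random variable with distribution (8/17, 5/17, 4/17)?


H = -sum(p_i * log2(p_i)). Terms: -(8/17)*log2(8/17) = 0.511747; -(5/17)*log2(5/17) = 0.519275; -(4/17)*log2(4/17) = 0.491168. H = 0.511747 + 0.519275 + 0.491168 = 1.5222

1.5222 bits


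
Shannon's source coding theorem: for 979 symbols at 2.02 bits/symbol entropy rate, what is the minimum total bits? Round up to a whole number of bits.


Minimum bits >= n * H = 979 * 2.02 = 1977.58, rounded up to a whole number of bits = 1978

1978 bits


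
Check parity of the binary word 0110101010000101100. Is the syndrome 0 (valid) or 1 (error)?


Syndrome = XOR of all bits = 0 XOR 1 XOR 1 XOR 0 XOR 1 XOR 0 XOR 1 XOR 0 XOR 1 XOR 0 XOR 0 XOR 0 XOR 0 XOR 1 XOR 0 XOR 1 XOR 1 XOR 0 XOR 0 = 0

0


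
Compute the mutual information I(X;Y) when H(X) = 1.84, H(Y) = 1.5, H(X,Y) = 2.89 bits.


I(X;Y) = H(X) + H(Y) - H(X,Y) = 1.84 + 1.5 - 2.89 = 0.45

0.45 bits


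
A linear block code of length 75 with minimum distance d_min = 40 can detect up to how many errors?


Detection capability = d_min - 1 = 40 - 1 = 39

39 errors


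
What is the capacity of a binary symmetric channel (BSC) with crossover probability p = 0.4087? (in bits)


H(p) = -p*log2(p) - (1-p)*log2(1-p) = -0.4087*log2(0.4087) - 0.5913*log2(0.5913) = 0.527585 + 0.448228 = 0.9758. C = 1 - H(p) = 1 - 0.9758 = 0.0242

0.0242 bits


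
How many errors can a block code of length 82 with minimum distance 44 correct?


Correction capability = floor((d-1)/2) = floor((44-1)/2) = 21

21 errors


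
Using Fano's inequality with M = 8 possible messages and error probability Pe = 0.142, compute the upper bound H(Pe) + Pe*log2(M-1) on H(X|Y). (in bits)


H(Pe) = -Pe*log2(Pe) - (1-Pe)*log2(1-Pe) = -0.142*log2(0.142) - 0.858*log2(0.858) = 0.399877 + 0.189575 = 0.5895. Pe*log2(M-1) = 0.142*log2(7) = 0.398644. Bound = H(Pe) + Pe*log2(M-1) = 0.399877 + 0.189575 + 0.398644 = 0.9881

0.9881 bits


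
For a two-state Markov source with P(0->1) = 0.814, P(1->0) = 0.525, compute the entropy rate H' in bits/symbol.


Stationary distribution: pi_0 = p10/(p01+p10) = 0.3921, pi_1 = 0.6079. Entropy rate H' = pi_0*H(p01) + pi_1*H(p10) = 0.3921*0.693 + 0.6079*0.9982 = 0.8785

0.8785 bits/symbol


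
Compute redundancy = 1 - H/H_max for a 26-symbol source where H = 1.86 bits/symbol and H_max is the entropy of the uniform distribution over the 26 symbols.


H_max = log2(K) = log2(26) = 4.7004 bits/symbol. Redundancy = 1 - H/H_max = 1 - 1.86/4.7004 = 1 - 0.3957 = 0.6043

0.6043


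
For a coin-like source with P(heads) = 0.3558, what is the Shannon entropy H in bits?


H = -p*log2(p) - (1-p)*log2(1-p). -0.3558*log2(0.3558) = 0.530449; -0.6442*log2(0.6442) = 0.408693. H = 0.530449 + 0.408693 = 0.9391

0.9391 bits


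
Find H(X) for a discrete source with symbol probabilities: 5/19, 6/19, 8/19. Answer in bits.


H = -sum(p_i * log2(p_i)). Terms: -(5/19)*log2(5/19) = 0.506842; -(6/19)*log2(6/19) = 0.525147; -(8/19)*log2(8/19) = 0.525443. H = 0.506842 + 0.525147 + 0.525443 = 1.5574

1.5574 bits


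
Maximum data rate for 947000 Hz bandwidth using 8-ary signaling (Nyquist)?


Rate = 2 * B * log2(M) = 2 * 947000 * 3.0 = 5682000.0

5682000.0 bps


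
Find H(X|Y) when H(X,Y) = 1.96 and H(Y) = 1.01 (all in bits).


H(X|Y) = H(X,Y) - H(Y) = 1.96 - 1.01 = 0.95

0.95 bits


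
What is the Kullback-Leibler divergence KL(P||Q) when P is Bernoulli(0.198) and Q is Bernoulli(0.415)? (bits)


KL = p*log2(p/q) + (1-p)*log2((1-p)/(1-q)) = 0.198*log2(0.198/0.415) + 0.802*log2(0.802/0.585) = 0.1537

0.1537 bits


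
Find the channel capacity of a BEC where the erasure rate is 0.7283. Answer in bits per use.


C = 1 - epsilon = 1 - 0.7283 = 0.2717

0.2717 bits


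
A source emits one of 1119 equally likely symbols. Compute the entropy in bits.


H = log2(n) = log2(1119) = 10.128

10.128 bits


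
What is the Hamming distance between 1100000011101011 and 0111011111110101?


Count differing positions: ^ . ^ ^ . ^ ^ ^ . . . ^ ^ ^ ^ . = 10 differences

10


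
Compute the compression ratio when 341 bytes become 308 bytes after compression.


Ratio = original / compressed = 341 / 308 = 1.1071

1.1071


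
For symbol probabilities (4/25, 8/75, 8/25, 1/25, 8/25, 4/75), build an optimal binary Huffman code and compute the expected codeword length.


Huffman construction (repeatedly merge the two least-probable nodes; each merge adds 1 bit to every symbol beneath it): 1/25 + 4/75 = 7/75; 7/75 + 8/75 = 1/5; 4/25 + 1/5 = 9/25; 8/25 + 8/25 = 16/25; 9/25 + 16/25 = 1. Resulting codeword lengths (in the order the probabilities were given): (2, 3, 2, 4, 2, 4). L_avg = sum(p_i * l_i) = 4/25*2 + 8/75*3 + 8/25*2 + 1/25*4 + 8/25*2 + 4/75*4 = 172/75 = 2.2933

2.2933 bits


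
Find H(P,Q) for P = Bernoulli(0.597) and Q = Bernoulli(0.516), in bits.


H(P,Q) = -p*log2(q) - (1-p)*log2(1-q). -0.597*log2(0.516) = 0.569871; -0.403*log2(0.484) = 0.421909. H(P,Q) = 0.569871 + 0.421909 = 0.9918

0.9918 bits


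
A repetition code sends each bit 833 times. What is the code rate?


Rate = k/n = 1/833

1/833


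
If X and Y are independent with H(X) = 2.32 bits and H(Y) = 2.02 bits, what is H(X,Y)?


For independent variables, H(X,Y) = H(X) + H(Y) = 2.32 + 2.02 = 4.34

4.34 bits


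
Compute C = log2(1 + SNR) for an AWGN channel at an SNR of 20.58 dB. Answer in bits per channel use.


SNR_linear = 10^(20.58/10) = 114.2878; C = log2(1 + SNR_linear) = log2(1 + 114.2878) = 6.8491

6.8491 bits/channel use


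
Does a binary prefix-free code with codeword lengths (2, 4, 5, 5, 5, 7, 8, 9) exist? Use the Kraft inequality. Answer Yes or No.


Kraft sum = sum(2^(-l_i)) = 0.4199, need <= 1. Result: satisfied (a binary prefix-free code with these lengths exists)

Yes


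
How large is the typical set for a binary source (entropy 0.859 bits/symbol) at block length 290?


log2|A_typical| = nH = 290 * 0.859 = 249.11, so |A_typical| ~ 2^249.11 = 9.763e+74

9.763e+74


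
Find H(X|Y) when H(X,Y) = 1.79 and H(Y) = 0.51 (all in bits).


H(X|Y) = H(X,Y) - H(Y) = 1.79 - 0.51 = 1.28

1.28 bits


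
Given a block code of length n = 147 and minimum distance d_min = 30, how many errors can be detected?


Detection capability = d_min - 1 = 30 - 1 = 29

29 errors


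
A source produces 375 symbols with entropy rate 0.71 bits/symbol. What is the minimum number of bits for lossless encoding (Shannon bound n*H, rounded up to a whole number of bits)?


Minimum bits >= n * H = 375 * 0.71 = 266.25, rounded up to a whole number of bits = 267

267 bits


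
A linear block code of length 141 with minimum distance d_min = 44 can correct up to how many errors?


Correction capability = floor((d-1)/2) = floor((44-1)/2) = 21

21 errors


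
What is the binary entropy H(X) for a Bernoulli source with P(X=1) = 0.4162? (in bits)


H = -p*log2(p) - (1-p)*log2(1-p). -0.4162*log2(0.4162) = 0.526348; -0.5838*log2(0.5838) = 0.453294. H = 0.526348 + 0.453294 = 0.9796

0.9796 bits


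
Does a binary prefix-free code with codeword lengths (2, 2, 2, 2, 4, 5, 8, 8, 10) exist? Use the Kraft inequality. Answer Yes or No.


Kraft sum = sum(2^(-l_i)) = 1.1025, need <= 1. Result: violated (a binary prefix-free code with these lengths cannot exist)

No


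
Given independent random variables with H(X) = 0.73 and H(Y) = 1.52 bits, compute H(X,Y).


For independent variables, H(X,Y) = H(X) + H(Y) = 0.73 + 1.52 = 2.25

2.25 bits


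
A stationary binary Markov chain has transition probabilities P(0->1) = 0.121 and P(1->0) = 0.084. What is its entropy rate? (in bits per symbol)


Stationary distribution: pi_0 = p10/(p01+p10) = 0.4098, pi_1 = 0.5902. Entropy rate H' = pi_0*H(p01) + pi_1*H(p10) = 0.4098*0.5322 + 0.5902*0.4161 = 0.4637

0.4637 bits/symbol


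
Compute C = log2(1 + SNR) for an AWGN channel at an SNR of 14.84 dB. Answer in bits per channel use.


SNR_linear = 10^(14.84/10) = 30.4789; C = log2(1 + SNR_linear) = log2(1 + 30.4789) = 4.9763

4.9763 bits/channel use


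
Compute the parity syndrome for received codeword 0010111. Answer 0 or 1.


Syndrome = XOR of all bits = 0 XOR 0 XOR 1 XOR 0 XOR 1 XOR 1 XOR 1 = 0

0


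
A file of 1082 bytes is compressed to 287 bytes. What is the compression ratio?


Ratio = original / compressed = 1082 / 287 = 3.77

3.77


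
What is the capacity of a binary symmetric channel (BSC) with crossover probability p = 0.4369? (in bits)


H(p) = -p*log2(p) - (1-p)*log2(1-p) = -0.4369*log2(0.4369) - 0.5631*log2(0.5631) = 0.521932 + 0.466549 = 0.9885. C = 1 - H(p) = 1 - 0.9885 = 0.0115

0.0115 bits


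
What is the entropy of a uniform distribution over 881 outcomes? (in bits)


H = log2(n) = log2(881) = 9.783

9.783 bits


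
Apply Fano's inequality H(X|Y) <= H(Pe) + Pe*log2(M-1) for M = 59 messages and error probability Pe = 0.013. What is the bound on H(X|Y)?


H(Pe) = -Pe*log2(Pe) - (1-Pe)*log2(1-Pe) = -0.013*log2(0.013) - 0.987*log2(0.987) = 0.081449 + 0.018633 = 0.1001. Pe*log2(M-1) = 0.013*log2(58) = 0.076154. Bound = H(Pe) + Pe*log2(M-1) = 0.081449 + 0.018633 + 0.076154 = 0.1762

0.1762 bits


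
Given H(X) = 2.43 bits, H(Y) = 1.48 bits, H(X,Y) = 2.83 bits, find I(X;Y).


I(X;Y) = H(X) + H(Y) - H(X,Y) = 2.43 + 1.48 - 2.83 = 1.08

1.08 bits


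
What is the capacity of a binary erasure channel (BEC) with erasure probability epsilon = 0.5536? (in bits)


C = 1 - epsilon = 1 - 0.5536 = 0.4464

0.4464 bits


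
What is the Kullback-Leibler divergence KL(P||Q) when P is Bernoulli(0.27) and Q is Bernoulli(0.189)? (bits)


KL = p*log2(p/q) + (1-p)*log2((1-p)/(1-q)) = 0.27*log2(0.27/0.189) + 0.73*log2(0.73/0.811) = 0.0281

0.0281 bits


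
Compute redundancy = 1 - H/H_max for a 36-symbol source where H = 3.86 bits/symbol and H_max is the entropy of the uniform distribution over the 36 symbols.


H_max = log2(K) = log2(36) = 5.1699 bits/symbol. Redundancy = 1 - H/H_max = 1 - 3.86/5.1699 = 1 - 0.7466 = 0.2534

0.2534


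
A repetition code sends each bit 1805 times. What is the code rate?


Rate = k/n = 1/1805

1/1805


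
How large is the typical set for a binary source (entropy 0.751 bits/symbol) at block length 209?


log2|A_typical| = nH = 209 * 0.751 = 156.959, so |A_typical| ~ 2^156.959 = 1.776e+47

1.776e+47


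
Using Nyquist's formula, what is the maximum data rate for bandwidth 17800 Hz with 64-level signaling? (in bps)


Rate = 2 * B * log2(M) = 2 * 17800 * 6.0 = 213600.0

213600.0 bps


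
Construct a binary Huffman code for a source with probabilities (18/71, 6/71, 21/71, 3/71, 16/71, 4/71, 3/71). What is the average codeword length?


Huffman construction (repeatedly merge the two least-probable nodes; each merge adds 1 bit to every symbol beneath it): 3/71 + 3/71 = 6/71; 4/71 + 6/71 = 10/71; 6/71 + 10/71 = 16/71; 16/71 + 16/71 = 32/71; 18/71 + 21/71 = 39/71; 32/71 + 39/71 = 1. Resulting codeword lengths (in the order the probabilities were given): (2, 4, 2, 4, 2, 4, 4). L_avg = sum(p_i * l_i) = 18/71*2 + 6/71*4 + 21/71*2 + 3/71*4 + 16/71*2 + 4/71*4 + 3/71*4 = 174/71 = 2.4507

2.4507 bits


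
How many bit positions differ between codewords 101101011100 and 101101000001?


Count differing positions: . . . . . . . ^ ^ ^ . ^ = 4 differences

4


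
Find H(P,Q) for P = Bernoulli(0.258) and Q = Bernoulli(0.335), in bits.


H(P,Q) = -p*log2(q) - (1-p)*log2(1-q). -0.258*log2(0.335) = 0.407064; -0.742*log2(0.665) = 0.436722. H(P,Q) = 0.407064 + 0.436722 = 0.8438

0.8438 bits


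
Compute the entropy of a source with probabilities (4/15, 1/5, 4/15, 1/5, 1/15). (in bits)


H = -sum(p_i * log2(p_i)). Terms: -(4/15)*log2(4/15) = 0.508504; -(1/5)*log2(1/5) = 0.464386; -(4/15)*log2(4/15) = 0.508504; -(1/5)*log2(1/5) = 0.464386; -(1/15)*log2(1/15) = 0.260459. H = 0.508504 + 0.464386 + 0.508504 + 0.464386 + 0.260459 = 2.2062

2.2062 bits


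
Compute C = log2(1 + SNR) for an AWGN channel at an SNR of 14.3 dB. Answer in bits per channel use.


SNR_linear = 10^(14.3/10) = 26.9153; C = log2(1 + SNR_linear) = log2(1 + 26.9153) = 4.803

4.803 bits/channel use


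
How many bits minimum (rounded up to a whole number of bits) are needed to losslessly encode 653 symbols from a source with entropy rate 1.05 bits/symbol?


Minimum bits >= n * H = 653 * 1.05 = 685.65, rounded up to a whole number of bits = 686

686 bits


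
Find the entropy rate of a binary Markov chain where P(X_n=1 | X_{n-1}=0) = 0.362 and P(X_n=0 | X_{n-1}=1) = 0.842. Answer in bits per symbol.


Stationary distribution: pi_0 = p10/(p01+p10) = 0.6993, pi_1 = 0.3007. Entropy rate H' = pi_0*H(p01) + pi_1*H(p10) = 0.6993*0.9443 + 0.3007*0.6295 = 0.8497

0.8497 bits/symbol


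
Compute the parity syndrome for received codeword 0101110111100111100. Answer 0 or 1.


Syndrome = XOR of all bits = 0 XOR 1 XOR 0 XOR 1 XOR 1 XOR 1 XOR 0 XOR 1 XOR 1 XOR 1 XOR 1 XOR 0 XOR 0 XOR 1 XOR 1 XOR 1 XOR 1 XOR 0 XOR 0 = 0

0


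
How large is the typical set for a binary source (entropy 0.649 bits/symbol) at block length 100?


log2|A_typical| = nH = 100 * 0.649 = 64.9, so |A_typical| ~ 2^64.9 = 3.442e+19

3.442e+19


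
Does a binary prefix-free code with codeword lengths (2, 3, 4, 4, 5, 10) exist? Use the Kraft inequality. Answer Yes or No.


Kraft sum = sum(2^(-l_i)) = 0.5322, need <= 1. Result: satisfied (a binary prefix-free code with these lengths exists)

Yes


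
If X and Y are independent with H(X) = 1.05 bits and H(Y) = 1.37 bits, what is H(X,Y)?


For independent variables, H(X,Y) = H(X) + H(Y) = 1.05 + 1.37 = 2.42

2.42 bits


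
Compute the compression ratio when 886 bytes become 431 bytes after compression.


Ratio = original / compressed = 886 / 431 = 2.0557

2.0557


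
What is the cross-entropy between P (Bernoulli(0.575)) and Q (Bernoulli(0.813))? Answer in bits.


H(P,Q) = -p*log2(q) - (1-p)*log2(1-q). -0.575*log2(0.813) = 0.171737; -0.425*log2(0.187) = 1.028028. H(P,Q) = 0.171737 + 1.028028 = 1.1998

1.1998 bits


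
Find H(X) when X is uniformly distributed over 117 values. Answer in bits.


H = log2(n) = log2(117) = 6.8704

6.8704 bits
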